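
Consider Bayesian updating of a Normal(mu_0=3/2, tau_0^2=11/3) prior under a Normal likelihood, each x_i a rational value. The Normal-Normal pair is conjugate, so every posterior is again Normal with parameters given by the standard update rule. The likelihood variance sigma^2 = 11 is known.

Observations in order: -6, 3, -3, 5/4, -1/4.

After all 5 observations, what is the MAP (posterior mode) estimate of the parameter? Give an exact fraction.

-1/16

obs 1: x=-6 → posterior Normal(-3/8, 11/4)
obs 2: x=3 → posterior Normal(3/10, 11/5)
obs 3: x=-3 → posterior Normal(-1/4, 11/6)
obs 4: x=5/4 → posterior Normal(-1/28, 11/7)
obs 5: x=-1/4 → posterior Normal(-1/16, 11/8)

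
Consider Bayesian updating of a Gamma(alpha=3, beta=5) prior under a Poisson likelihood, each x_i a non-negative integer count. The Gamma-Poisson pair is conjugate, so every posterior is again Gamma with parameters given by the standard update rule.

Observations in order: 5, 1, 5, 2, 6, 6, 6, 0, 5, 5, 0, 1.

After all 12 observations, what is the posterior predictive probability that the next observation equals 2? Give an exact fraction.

2697113994012695724841543073607866025032543056129235459555/11055165039265243042870309106444021794972757283801239912448

obs 1: x=5 → posterior Gamma(8, 6)
obs 2: x=1 → posterior Gamma(9, 7)
obs 3: x=5 → posterior Gamma(14, 8)
obs 4: x=2 → posterior Gamma(16, 9)
obs 5: x=6 → posterior Gamma(22, 10)
obs 6: x=6 → posterior Gamma(28, 11)
obs 7: x=6 → posterior Gamma(34, 12)
obs 8: x=0 → posterior Gamma(34, 13)
obs 9: x=5 → posterior Gamma(39, 14)
obs 10: x=5 → posterior Gamma(44, 15)
obs 11: x=0 → posterior Gamma(44, 16)
obs 12: x=1 → posterior Gamma(45, 17)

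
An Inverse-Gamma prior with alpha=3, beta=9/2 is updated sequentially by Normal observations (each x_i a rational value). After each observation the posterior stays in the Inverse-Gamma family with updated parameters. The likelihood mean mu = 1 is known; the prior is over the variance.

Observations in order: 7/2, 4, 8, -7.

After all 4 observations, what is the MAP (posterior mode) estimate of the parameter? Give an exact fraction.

183/16

obs 1: x=7/2 → posterior Inverse-Gamma(7/2, 61/8)
obs 2: x=4 → posterior Inverse-Gamma(4, 97/8)
obs 3: x=8 → posterior Inverse-Gamma(9/2, 293/8)
obs 4: x=-7 → posterior Inverse-Gamma(5, 549/8)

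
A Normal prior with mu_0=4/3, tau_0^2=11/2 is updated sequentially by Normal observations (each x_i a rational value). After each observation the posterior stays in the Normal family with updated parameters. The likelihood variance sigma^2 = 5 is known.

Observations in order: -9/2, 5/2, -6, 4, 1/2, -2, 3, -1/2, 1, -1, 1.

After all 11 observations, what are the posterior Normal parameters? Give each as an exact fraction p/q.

obs 1: x=-9/2 → posterior Normal(-31/18, 55/21)
obs 2: x=5/2 → posterior Normal(-13/48, 55/32)
obs 3: x=-6 → posterior Normal(-224/129, 55/43)
obs 4: x=4 → posterior Normal(-46/81, 55/54)
obs 5: x=1/2 → posterior Normal(-151/390, 11/13)
obs 6: x=-2 → posterior Normal(-283/456, 55/76)
obs 7: x=3 → posterior Normal(-85/522, 55/87)
obs 8: x=-1/2 → posterior Normal(-59/294, 55/98)
obs 9: x=1 → posterior Normal(-26/327, 55/109)
obs 10: x=-1 → posterior Normal(-59/360, 11/24)
obs 11: x=1 → posterior Normal(-26/393, 55/131)

mu_0=-26/393, tau_0^2=55/131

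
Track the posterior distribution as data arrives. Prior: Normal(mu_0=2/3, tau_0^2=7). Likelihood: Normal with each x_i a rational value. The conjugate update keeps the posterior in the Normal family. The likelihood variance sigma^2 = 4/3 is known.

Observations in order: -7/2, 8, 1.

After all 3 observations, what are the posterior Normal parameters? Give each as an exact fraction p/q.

mu_0=709/402, tau_0^2=28/67

obs 1: x=-7/2 → posterior Normal(-17/6, 28/25)
obs 2: x=8 → posterior Normal(583/276, 14/23)
obs 3: x=1 → posterior Normal(709/402, 28/67)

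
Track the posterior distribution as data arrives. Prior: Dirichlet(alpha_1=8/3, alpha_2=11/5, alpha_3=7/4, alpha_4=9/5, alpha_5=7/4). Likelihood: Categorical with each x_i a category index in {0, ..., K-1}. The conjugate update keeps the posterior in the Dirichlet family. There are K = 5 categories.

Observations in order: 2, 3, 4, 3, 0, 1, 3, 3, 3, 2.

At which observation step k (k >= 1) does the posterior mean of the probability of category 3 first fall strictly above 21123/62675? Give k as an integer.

k = 9

obs 1: x=2 → posterior Dirichlet(8/3, 11/5, 11/4, 9/5, 7/4)
obs 2: x=3 → posterior Dirichlet(8/3, 11/5, 11/4, 14/5, 7/4)
obs 3: x=4 → posterior Dirichlet(8/3, 11/5, 11/4, 14/5, 11/4)
obs 4: x=3 → posterior Dirichlet(8/3, 11/5, 11/4, 19/5, 11/4)
obs 5: x=0 → posterior Dirichlet(11/3, 11/5, 11/4, 19/5, 11/4)
obs 6: x=1 → posterior Dirichlet(11/3, 16/5, 11/4, 19/5, 11/4)
obs 7: x=3 → posterior Dirichlet(11/3, 16/5, 11/4, 24/5, 11/4)
obs 8: x=3 → posterior Dirichlet(11/3, 16/5, 11/4, 29/5, 11/4)
obs 9: x=3 → posterior Dirichlet(11/3, 16/5, 11/4, 34/5, 11/4)
obs 10: x=2 → posterior Dirichlet(11/3, 16/5, 15/4, 34/5, 11/4)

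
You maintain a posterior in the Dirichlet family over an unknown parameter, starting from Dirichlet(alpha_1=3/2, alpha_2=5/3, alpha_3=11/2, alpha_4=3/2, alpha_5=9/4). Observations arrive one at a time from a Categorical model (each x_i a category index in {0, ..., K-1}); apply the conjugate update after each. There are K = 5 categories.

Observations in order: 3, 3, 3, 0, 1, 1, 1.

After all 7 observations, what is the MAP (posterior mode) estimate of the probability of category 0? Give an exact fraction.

18/173

obs 1: x=3 → posterior Dirichlet(3/2, 5/3, 11/2, 5/2, 9/4)
obs 2: x=3 → posterior Dirichlet(3/2, 5/3, 11/2, 7/2, 9/4)
obs 3: x=3 → posterior Dirichlet(3/2, 5/3, 11/2, 9/2, 9/4)
obs 4: x=0 → posterior Dirichlet(5/2, 5/3, 11/2, 9/2, 9/4)
obs 5: x=1 → posterior Dirichlet(5/2, 8/3, 11/2, 9/2, 9/4)
obs 6: x=1 → posterior Dirichlet(5/2, 11/3, 11/2, 9/2, 9/4)
obs 7: x=1 → posterior Dirichlet(5/2, 14/3, 11/2, 9/2, 9/4)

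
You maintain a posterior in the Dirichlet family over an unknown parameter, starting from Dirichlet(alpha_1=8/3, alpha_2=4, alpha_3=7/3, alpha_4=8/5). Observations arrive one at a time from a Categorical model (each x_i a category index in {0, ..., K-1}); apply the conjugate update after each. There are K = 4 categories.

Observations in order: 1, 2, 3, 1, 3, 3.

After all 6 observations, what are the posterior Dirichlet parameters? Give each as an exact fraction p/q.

obs 1: x=1 → posterior Dirichlet(8/3, 5, 7/3, 8/5)
obs 2: x=2 → posterior Dirichlet(8/3, 5, 10/3, 8/5)
obs 3: x=3 → posterior Dirichlet(8/3, 5, 10/3, 13/5)
obs 4: x=1 → posterior Dirichlet(8/3, 6, 10/3, 13/5)
obs 5: x=3 → posterior Dirichlet(8/3, 6, 10/3, 18/5)
obs 6: x=3 → posterior Dirichlet(8/3, 6, 10/3, 23/5)

alpha_1=8/3, alpha_2=6, alpha_3=10/3, alpha_4=23/5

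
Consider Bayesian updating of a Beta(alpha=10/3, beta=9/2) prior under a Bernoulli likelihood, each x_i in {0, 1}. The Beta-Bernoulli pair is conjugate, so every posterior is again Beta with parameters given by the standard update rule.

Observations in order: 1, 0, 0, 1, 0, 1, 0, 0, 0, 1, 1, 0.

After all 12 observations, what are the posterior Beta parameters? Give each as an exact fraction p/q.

alpha=25/3, beta=23/2

obs 1: x=1 → posterior Beta(13/3, 9/2)
obs 2: x=0 → posterior Beta(13/3, 11/2)
obs 3: x=0 → posterior Beta(13/3, 13/2)
obs 4: x=1 → posterior Beta(16/3, 13/2)
obs 5: x=0 → posterior Beta(16/3, 15/2)
obs 6: x=1 → posterior Beta(19/3, 15/2)
obs 7: x=0 → posterior Beta(19/3, 17/2)
obs 8: x=0 → posterior Beta(19/3, 19/2)
obs 9: x=0 → posterior Beta(19/3, 21/2)
obs 10: x=1 → posterior Beta(22/3, 21/2)
obs 11: x=1 → posterior Beta(25/3, 21/2)
obs 12: x=0 → posterior Beta(25/3, 23/2)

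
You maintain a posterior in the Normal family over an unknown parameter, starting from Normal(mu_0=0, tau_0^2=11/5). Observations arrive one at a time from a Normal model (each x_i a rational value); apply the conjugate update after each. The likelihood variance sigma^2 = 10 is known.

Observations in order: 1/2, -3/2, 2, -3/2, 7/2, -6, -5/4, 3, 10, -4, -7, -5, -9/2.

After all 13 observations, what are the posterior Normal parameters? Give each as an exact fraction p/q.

mu_0=-517/772, tau_0^2=110/193

obs 1: x=1/2 → posterior Normal(11/122, 110/61)
obs 2: x=-3/2 → posterior Normal(-11/72, 55/36)
obs 3: x=2 → posterior Normal(11/83, 110/83)
obs 4: x=-3/2 → posterior Normal(-11/188, 55/47)
obs 5: x=7/2 → posterior Normal(11/35, 22/21)
obs 6: x=-6 → posterior Normal(-33/116, 55/58)
obs 7: x=-5/4 → posterior Normal(-187/508, 110/127)
obs 8: x=3 → posterior Normal(-55/552, 55/69)
obs 9: x=10 → posterior Normal(385/596, 110/149)
obs 10: x=-4 → posterior Normal(209/640, 11/16)
obs 11: x=-7 → posterior Normal(-11/76, 110/171)
obs 12: x=-5 → posterior Normal(-319/728, 55/91)
obs 13: x=-9/2 → posterior Normal(-517/772, 110/193)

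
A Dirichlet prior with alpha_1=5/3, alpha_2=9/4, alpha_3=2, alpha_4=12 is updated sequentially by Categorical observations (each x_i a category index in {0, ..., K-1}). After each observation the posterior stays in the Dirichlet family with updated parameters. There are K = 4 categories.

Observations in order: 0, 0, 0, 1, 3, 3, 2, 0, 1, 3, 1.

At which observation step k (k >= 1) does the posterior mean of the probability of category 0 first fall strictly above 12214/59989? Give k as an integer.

k = 3

obs 1: x=0 → posterior Dirichlet(8/3, 9/4, 2, 12)
obs 2: x=0 → posterior Dirichlet(11/3, 9/4, 2, 12)
obs 3: x=0 → posterior Dirichlet(14/3, 9/4, 2, 12)
obs 4: x=1 → posterior Dirichlet(14/3, 13/4, 2, 12)
obs 5: x=3 → posterior Dirichlet(14/3, 13/4, 2, 13)
obs 6: x=3 → posterior Dirichlet(14/3, 13/4, 2, 14)
obs 7: x=2 → posterior Dirichlet(14/3, 13/4, 3, 14)
obs 8: x=0 → posterior Dirichlet(17/3, 13/4, 3, 14)
obs 9: x=1 → posterior Dirichlet(17/3, 17/4, 3, 14)
obs 10: x=3 → posterior Dirichlet(17/3, 17/4, 3, 15)
obs 11: x=1 → posterior Dirichlet(17/3, 21/4, 3, 15)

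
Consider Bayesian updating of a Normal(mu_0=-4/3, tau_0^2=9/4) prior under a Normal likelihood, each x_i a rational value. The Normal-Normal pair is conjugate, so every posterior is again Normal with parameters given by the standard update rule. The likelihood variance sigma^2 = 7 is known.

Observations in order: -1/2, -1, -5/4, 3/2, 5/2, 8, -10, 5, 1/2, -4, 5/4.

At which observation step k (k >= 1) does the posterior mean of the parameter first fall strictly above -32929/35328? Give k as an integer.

k = 4

obs 1: x=-1/2 → posterior Normal(-251/222, 63/37)
obs 2: x=-1 → posterior Normal(-305/276, 63/46)
obs 3: x=-5/4 → posterior Normal(-149/132, 63/55)
obs 4: x=3/2 → posterior Normal(-583/768, 63/64)
obs 5: x=5/2 → posterior Normal(-313/876, 63/73)
obs 6: x=8 → posterior Normal(551/984, 63/82)
obs 7: x=-10 → posterior Normal(-529/1092, 9/13)
obs 8: x=5 → posterior Normal(11/1200, 63/100)
obs 9: x=1/2 → posterior Normal(65/1308, 63/109)
obs 10: x=-4 → posterior Normal(-367/1416, 63/118)
obs 11: x=5/4 → posterior Normal(-58/381, 63/127)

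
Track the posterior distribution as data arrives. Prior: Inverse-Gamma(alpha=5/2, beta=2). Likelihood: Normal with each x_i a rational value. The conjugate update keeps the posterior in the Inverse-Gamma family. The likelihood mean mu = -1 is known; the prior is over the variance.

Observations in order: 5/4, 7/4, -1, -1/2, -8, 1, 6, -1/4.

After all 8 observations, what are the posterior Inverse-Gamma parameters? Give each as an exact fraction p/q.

alpha=13/2, beta=1911/32

obs 1: x=5/4 → posterior Inverse-Gamma(3, 145/32)
obs 2: x=7/4 → posterior Inverse-Gamma(7/2, 133/16)
obs 3: x=-1 → posterior Inverse-Gamma(4, 133/16)
obs 4: x=-1/2 → posterior Inverse-Gamma(9/2, 135/16)
obs 5: x=-8 → posterior Inverse-Gamma(5, 527/16)
obs 6: x=1 → posterior Inverse-Gamma(11/2, 559/16)
obs 7: x=6 → posterior Inverse-Gamma(6, 951/16)
obs 8: x=-1/4 → posterior Inverse-Gamma(13/2, 1911/32)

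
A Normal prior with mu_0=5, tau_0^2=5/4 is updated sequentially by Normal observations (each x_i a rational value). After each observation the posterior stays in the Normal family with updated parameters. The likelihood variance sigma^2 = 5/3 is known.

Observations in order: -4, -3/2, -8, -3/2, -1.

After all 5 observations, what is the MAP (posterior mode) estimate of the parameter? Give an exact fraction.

-28/19

obs 1: x=-4 → posterior Normal(8/7, 5/7)
obs 2: x=-3/2 → posterior Normal(7/20, 1/2)
obs 3: x=-8 → posterior Normal(-41/26, 5/13)
obs 4: x=-3/2 → posterior Normal(-25/16, 5/16)
obs 5: x=-1 → posterior Normal(-28/19, 5/19)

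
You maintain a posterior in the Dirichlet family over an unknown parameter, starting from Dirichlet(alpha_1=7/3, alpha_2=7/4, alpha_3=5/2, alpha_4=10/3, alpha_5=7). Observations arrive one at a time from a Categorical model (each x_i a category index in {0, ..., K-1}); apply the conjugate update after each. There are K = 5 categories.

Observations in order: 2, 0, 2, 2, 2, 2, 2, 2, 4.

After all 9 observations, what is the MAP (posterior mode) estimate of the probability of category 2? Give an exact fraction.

obs 1: x=2 → posterior Dirichlet(7/3, 7/4, 7/2, 10/3, 7)
obs 2: x=0 → posterior Dirichlet(10/3, 7/4, 7/2, 10/3, 7)
obs 3: x=2 → posterior Dirichlet(10/3, 7/4, 9/2, 10/3, 7)
obs 4: x=2 → posterior Dirichlet(10/3, 7/4, 11/2, 10/3, 7)
obs 5: x=2 → posterior Dirichlet(10/3, 7/4, 13/2, 10/3, 7)
obs 6: x=2 → posterior Dirichlet(10/3, 7/4, 15/2, 10/3, 7)
obs 7: x=2 → posterior Dirichlet(10/3, 7/4, 17/2, 10/3, 7)
obs 8: x=2 → posterior Dirichlet(10/3, 7/4, 19/2, 10/3, 7)
obs 9: x=4 → posterior Dirichlet(10/3, 7/4, 19/2, 10/3, 8)

102/251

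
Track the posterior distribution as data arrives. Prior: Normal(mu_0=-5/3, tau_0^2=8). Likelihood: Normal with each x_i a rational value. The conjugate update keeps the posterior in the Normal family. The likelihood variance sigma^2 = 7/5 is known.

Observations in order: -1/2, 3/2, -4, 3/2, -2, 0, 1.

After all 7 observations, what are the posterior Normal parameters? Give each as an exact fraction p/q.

mu_0=-335/861, tau_0^2=8/41

obs 1: x=-1/2 → posterior Normal(-95/141, 56/47)
obs 2: x=3/2 → posterior Normal(85/261, 56/87)
obs 3: x=-4 → posterior Normal(-395/381, 56/127)
obs 4: x=3/2 → posterior Normal(-215/501, 56/167)
obs 5: x=-2 → posterior Normal(-455/621, 56/207)
obs 6: x=0 → posterior Normal(-35/57, 56/247)
obs 7: x=1 → posterior Normal(-335/861, 8/41)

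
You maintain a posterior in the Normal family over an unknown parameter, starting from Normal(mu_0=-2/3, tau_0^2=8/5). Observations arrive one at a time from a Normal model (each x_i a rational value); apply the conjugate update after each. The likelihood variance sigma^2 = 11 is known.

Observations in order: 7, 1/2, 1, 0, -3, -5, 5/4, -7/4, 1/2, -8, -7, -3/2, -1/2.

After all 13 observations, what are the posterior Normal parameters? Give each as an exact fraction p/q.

obs 1: x=7 → posterior Normal(58/189, 88/63)
obs 2: x=1/2 → posterior Normal(70/213, 88/71)
obs 3: x=1 → posterior Normal(94/237, 88/79)
obs 4: x=0 → posterior Normal(94/261, 88/87)
obs 5: x=-3 → posterior Normal(22/285, 88/95)
obs 6: x=-5 → posterior Normal(-98/309, 88/103)
obs 7: x=5/4 → posterior Normal(-68/333, 88/111)
obs 8: x=-7/4 → posterior Normal(-110/357, 88/119)
obs 9: x=1/2 → posterior Normal(-98/381, 88/127)
obs 10: x=-8 → posterior Normal(-58/81, 88/135)
obs 11: x=-7 → posterior Normal(-458/429, 8/13)
obs 12: x=-3/2 → posterior Normal(-494/453, 88/151)
obs 13: x=-1/2 → posterior Normal(-506/477, 88/159)

mu_0=-506/477, tau_0^2=88/159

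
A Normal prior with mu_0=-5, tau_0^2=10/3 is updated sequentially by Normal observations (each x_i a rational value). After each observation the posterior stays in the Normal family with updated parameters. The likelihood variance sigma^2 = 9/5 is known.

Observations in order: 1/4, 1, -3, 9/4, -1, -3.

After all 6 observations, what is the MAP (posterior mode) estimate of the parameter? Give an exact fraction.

-310/327

obs 1: x=1/4 → posterior Normal(-35/22, 90/77)
obs 2: x=1 → posterior Normal(-145/254, 90/127)
obs 3: x=-3 → posterior Normal(-445/354, 30/59)
obs 4: x=9/4 → posterior Normal(-110/227, 90/227)
obs 5: x=-1 → posterior Normal(-160/277, 90/277)
obs 6: x=-3 → posterior Normal(-310/327, 30/109)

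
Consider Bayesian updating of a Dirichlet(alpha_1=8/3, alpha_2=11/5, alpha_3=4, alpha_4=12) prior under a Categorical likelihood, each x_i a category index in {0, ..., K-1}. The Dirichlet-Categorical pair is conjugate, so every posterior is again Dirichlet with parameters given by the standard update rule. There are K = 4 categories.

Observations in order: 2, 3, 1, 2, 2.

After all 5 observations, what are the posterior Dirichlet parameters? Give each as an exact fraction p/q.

alpha_1=8/3, alpha_2=16/5, alpha_3=7, alpha_4=13

obs 1: x=2 → posterior Dirichlet(8/3, 11/5, 5, 12)
obs 2: x=3 → posterior Dirichlet(8/3, 11/5, 5, 13)
obs 3: x=1 → posterior Dirichlet(8/3, 16/5, 5, 13)
obs 4: x=2 → posterior Dirichlet(8/3, 16/5, 6, 13)
obs 5: x=2 → posterior Dirichlet(8/3, 16/5, 7, 13)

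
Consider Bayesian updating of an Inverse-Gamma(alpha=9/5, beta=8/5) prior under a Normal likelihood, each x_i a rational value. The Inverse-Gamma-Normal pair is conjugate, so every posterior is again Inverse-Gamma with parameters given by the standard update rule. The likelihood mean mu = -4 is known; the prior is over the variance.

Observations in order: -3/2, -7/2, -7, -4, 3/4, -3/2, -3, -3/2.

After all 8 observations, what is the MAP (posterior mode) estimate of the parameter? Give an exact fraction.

obs 1: x=-3/2 → posterior Inverse-Gamma(23/10, 189/40)
obs 2: x=-7/2 → posterior Inverse-Gamma(14/5, 97/20)
obs 3: x=-7 → posterior Inverse-Gamma(33/10, 187/20)
obs 4: x=-4 → posterior Inverse-Gamma(19/5, 187/20)
obs 5: x=3/4 → posterior Inverse-Gamma(43/10, 3301/160)
obs 6: x=-3/2 → posterior Inverse-Gamma(24/5, 3801/160)
obs 7: x=-3 → posterior Inverse-Gamma(53/10, 3881/160)
obs 8: x=-3/2 → posterior Inverse-Gamma(29/5, 4381/160)

4381/1088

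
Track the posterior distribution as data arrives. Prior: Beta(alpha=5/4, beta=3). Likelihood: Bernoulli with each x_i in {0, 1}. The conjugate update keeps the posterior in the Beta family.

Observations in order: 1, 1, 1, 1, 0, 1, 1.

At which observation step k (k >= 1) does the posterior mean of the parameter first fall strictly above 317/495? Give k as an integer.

k = 7

obs 1: x=1 → posterior Beta(9/4, 3)
obs 2: x=1 → posterior Beta(13/4, 3)
obs 3: x=1 → posterior Beta(17/4, 3)
obs 4: x=1 → posterior Beta(21/4, 3)
obs 5: x=0 → posterior Beta(21/4, 4)
obs 6: x=1 → posterior Beta(25/4, 4)
obs 7: x=1 → posterior Beta(29/4, 4)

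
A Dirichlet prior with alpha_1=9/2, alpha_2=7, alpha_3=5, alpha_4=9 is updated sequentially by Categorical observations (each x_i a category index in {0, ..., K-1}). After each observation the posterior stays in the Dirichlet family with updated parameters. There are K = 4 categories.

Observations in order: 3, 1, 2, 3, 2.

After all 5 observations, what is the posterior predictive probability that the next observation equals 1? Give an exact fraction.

obs 1: x=3 → posterior Dirichlet(9/2, 7, 5, 10)
obs 2: x=1 → posterior Dirichlet(9/2, 8, 5, 10)
obs 3: x=2 → posterior Dirichlet(9/2, 8, 6, 10)
obs 4: x=3 → posterior Dirichlet(9/2, 8, 6, 11)
obs 5: x=2 → posterior Dirichlet(9/2, 8, 7, 11)

16/61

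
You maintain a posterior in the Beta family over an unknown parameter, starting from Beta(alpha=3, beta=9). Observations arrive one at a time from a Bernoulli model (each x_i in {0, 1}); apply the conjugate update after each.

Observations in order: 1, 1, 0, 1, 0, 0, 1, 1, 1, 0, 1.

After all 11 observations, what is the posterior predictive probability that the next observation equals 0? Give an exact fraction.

obs 1: x=1 → posterior Beta(4, 9)
obs 2: x=1 → posterior Beta(5, 9)
obs 3: x=0 → posterior Beta(5, 10)
obs 4: x=1 → posterior Beta(6, 10)
obs 5: x=0 → posterior Beta(6, 11)
obs 6: x=0 → posterior Beta(6, 12)
obs 7: x=1 → posterior Beta(7, 12)
obs 8: x=1 → posterior Beta(8, 12)
obs 9: x=1 → posterior Beta(9, 12)
obs 10: x=0 → posterior Beta(9, 13)
obs 11: x=1 → posterior Beta(10, 13)

13/23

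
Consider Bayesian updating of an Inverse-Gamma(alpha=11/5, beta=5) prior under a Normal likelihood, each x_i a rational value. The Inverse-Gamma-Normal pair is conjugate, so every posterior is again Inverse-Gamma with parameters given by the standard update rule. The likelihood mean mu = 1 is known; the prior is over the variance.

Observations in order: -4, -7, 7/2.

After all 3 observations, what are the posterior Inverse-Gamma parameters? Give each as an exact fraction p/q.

alpha=37/10, beta=421/8

obs 1: x=-4 → posterior Inverse-Gamma(27/10, 35/2)
obs 2: x=-7 → posterior Inverse-Gamma(16/5, 99/2)
obs 3: x=7/2 → posterior Inverse-Gamma(37/10, 421/8)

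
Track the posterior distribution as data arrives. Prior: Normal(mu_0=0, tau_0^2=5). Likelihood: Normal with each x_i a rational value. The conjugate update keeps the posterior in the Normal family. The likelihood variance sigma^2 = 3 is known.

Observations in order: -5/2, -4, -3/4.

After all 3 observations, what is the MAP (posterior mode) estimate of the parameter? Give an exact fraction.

-145/72

obs 1: x=-5/2 → posterior Normal(-25/16, 15/8)
obs 2: x=-4 → posterior Normal(-5/2, 15/13)
obs 3: x=-3/4 → posterior Normal(-145/72, 5/6)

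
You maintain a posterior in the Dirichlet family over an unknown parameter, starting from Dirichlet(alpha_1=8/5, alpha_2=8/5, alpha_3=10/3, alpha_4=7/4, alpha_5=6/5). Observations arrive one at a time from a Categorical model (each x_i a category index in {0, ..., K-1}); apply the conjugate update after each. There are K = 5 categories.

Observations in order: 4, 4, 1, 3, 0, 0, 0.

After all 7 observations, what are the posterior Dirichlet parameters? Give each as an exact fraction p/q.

alpha_1=23/5, alpha_2=13/5, alpha_3=10/3, alpha_4=11/4, alpha_5=16/5

obs 1: x=4 → posterior Dirichlet(8/5, 8/5, 10/3, 7/4, 11/5)
obs 2: x=4 → posterior Dirichlet(8/5, 8/5, 10/3, 7/4, 16/5)
obs 3: x=1 → posterior Dirichlet(8/5, 13/5, 10/3, 7/4, 16/5)
obs 4: x=3 → posterior Dirichlet(8/5, 13/5, 10/3, 11/4, 16/5)
obs 5: x=0 → posterior Dirichlet(13/5, 13/5, 10/3, 11/4, 16/5)
obs 6: x=0 → posterior Dirichlet(18/5, 13/5, 10/3, 11/4, 16/5)
obs 7: x=0 → posterior Dirichlet(23/5, 13/5, 10/3, 11/4, 16/5)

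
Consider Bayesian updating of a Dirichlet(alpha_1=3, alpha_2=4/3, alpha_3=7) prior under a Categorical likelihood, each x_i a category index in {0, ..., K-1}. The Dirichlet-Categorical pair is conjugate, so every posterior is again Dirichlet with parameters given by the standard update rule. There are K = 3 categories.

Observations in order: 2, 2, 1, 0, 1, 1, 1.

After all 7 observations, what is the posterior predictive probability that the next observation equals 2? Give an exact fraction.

obs 1: x=2 → posterior Dirichlet(3, 4/3, 8)
obs 2: x=2 → posterior Dirichlet(3, 4/3, 9)
obs 3: x=1 → posterior Dirichlet(3, 7/3, 9)
obs 4: x=0 → posterior Dirichlet(4, 7/3, 9)
obs 5: x=1 → posterior Dirichlet(4, 10/3, 9)
obs 6: x=1 → posterior Dirichlet(4, 13/3, 9)
obs 7: x=1 → posterior Dirichlet(4, 16/3, 9)

27/55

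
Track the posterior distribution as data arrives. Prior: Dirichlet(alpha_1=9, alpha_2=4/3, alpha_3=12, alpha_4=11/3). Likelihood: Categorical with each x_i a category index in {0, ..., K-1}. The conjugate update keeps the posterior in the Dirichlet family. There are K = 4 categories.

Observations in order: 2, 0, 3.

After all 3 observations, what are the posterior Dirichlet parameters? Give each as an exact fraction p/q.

alpha_1=10, alpha_2=4/3, alpha_3=13, alpha_4=14/3

obs 1: x=2 → posterior Dirichlet(9, 4/3, 13, 11/3)
obs 2: x=0 → posterior Dirichlet(10, 4/3, 13, 11/3)
obs 3: x=3 → posterior Dirichlet(10, 4/3, 13, 14/3)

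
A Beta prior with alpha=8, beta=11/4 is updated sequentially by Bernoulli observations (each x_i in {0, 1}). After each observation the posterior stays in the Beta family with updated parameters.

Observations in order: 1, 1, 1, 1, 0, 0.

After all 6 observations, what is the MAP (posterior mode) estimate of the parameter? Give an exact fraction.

obs 1: x=1 → posterior Beta(9, 11/4)
obs 2: x=1 → posterior Beta(10, 11/4)
obs 3: x=1 → posterior Beta(11, 11/4)
obs 4: x=1 → posterior Beta(12, 11/4)
obs 5: x=0 → posterior Beta(12, 15/4)
obs 6: x=0 → posterior Beta(12, 19/4)

44/59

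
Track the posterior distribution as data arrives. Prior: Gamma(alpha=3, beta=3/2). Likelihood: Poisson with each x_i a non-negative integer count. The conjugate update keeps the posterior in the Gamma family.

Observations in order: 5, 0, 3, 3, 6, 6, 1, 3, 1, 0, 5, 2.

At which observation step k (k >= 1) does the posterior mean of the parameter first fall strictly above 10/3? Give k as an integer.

obs 1: x=5 → posterior Gamma(8, 5/2)
obs 2: x=0 → posterior Gamma(8, 7/2)
obs 3: x=3 → posterior Gamma(11, 9/2)
obs 4: x=3 → posterior Gamma(14, 11/2)
obs 5: x=6 → posterior Gamma(20, 13/2)
obs 6: x=6 → posterior Gamma(26, 15/2)
obs 7: x=1 → posterior Gamma(27, 17/2)
obs 8: x=3 → posterior Gamma(30, 19/2)
obs 9: x=1 → posterior Gamma(31, 21/2)
obs 10: x=0 → posterior Gamma(31, 23/2)
obs 11: x=5 → posterior Gamma(36, 25/2)
obs 12: x=2 → posterior Gamma(38, 27/2)

k = 6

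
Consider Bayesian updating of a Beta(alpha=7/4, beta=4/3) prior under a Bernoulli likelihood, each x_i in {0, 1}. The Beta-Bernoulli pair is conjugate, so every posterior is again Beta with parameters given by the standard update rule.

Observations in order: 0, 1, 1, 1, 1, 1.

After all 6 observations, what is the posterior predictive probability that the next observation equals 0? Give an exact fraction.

28/109

obs 1: x=0 → posterior Beta(7/4, 7/3)
obs 2: x=1 → posterior Beta(11/4, 7/3)
obs 3: x=1 → posterior Beta(15/4, 7/3)
obs 4: x=1 → posterior Beta(19/4, 7/3)
obs 5: x=1 → posterior Beta(23/4, 7/3)
obs 6: x=1 → posterior Beta(27/4, 7/3)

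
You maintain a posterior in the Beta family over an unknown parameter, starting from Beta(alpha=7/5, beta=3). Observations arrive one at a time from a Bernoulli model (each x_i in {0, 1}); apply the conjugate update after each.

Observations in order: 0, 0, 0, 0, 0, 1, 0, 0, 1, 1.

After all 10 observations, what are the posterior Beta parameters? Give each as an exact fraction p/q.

obs 1: x=0 → posterior Beta(7/5, 4)
obs 2: x=0 → posterior Beta(7/5, 5)
obs 3: x=0 → posterior Beta(7/5, 6)
obs 4: x=0 → posterior Beta(7/5, 7)
obs 5: x=0 → posterior Beta(7/5, 8)
obs 6: x=1 → posterior Beta(12/5, 8)
obs 7: x=0 → posterior Beta(12/5, 9)
obs 8: x=0 → posterior Beta(12/5, 10)
obs 9: x=1 → posterior Beta(17/5, 10)
obs 10: x=1 → posterior Beta(22/5, 10)

alpha=22/5, beta=10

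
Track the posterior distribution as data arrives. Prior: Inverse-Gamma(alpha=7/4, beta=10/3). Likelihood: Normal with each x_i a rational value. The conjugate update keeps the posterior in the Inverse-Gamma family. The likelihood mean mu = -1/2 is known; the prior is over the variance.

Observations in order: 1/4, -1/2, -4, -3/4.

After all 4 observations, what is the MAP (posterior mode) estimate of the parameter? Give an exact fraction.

469/228

obs 1: x=1/4 → posterior Inverse-Gamma(9/4, 347/96)
obs 2: x=-1/2 → posterior Inverse-Gamma(11/4, 347/96)
obs 3: x=-4 → posterior Inverse-Gamma(13/4, 935/96)
obs 4: x=-3/4 → posterior Inverse-Gamma(15/4, 469/48)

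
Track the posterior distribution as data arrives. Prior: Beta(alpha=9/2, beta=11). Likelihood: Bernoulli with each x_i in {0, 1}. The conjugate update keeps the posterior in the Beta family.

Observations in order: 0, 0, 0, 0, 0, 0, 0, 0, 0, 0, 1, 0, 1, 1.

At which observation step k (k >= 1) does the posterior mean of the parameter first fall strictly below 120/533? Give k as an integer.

obs 1: x=0 → posterior Beta(9/2, 12)
obs 2: x=0 → posterior Beta(9/2, 13)
obs 3: x=0 → posterior Beta(9/2, 14)
obs 4: x=0 → posterior Beta(9/2, 15)
obs 5: x=0 → posterior Beta(9/2, 16)
obs 6: x=0 → posterior Beta(9/2, 17)
obs 7: x=0 → posterior Beta(9/2, 18)
obs 8: x=0 → posterior Beta(9/2, 19)
obs 9: x=0 → posterior Beta(9/2, 20)
obs 10: x=0 → posterior Beta(9/2, 21)
obs 11: x=1 → posterior Beta(11/2, 21)
obs 12: x=0 → posterior Beta(11/2, 22)
obs 13: x=1 → posterior Beta(13/2, 22)
obs 14: x=1 → posterior Beta(15/2, 22)

k = 5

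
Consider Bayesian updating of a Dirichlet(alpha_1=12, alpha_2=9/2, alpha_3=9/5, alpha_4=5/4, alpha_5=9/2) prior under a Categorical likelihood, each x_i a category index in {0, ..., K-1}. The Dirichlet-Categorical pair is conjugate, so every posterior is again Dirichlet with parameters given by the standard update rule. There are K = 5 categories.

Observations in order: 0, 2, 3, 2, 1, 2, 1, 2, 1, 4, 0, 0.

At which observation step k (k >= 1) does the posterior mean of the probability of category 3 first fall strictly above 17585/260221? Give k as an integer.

k = 3

obs 1: x=0 → posterior Dirichlet(13, 9/2, 9/5, 5/4, 9/2)
obs 2: x=2 → posterior Dirichlet(13, 9/2, 14/5, 5/4, 9/2)
obs 3: x=3 → posterior Dirichlet(13, 9/2, 14/5, 9/4, 9/2)
obs 4: x=2 → posterior Dirichlet(13, 9/2, 19/5, 9/4, 9/2)
obs 5: x=1 → posterior Dirichlet(13, 11/2, 19/5, 9/4, 9/2)
obs 6: x=2 → posterior Dirichlet(13, 11/2, 24/5, 9/4, 9/2)
obs 7: x=1 → posterior Dirichlet(13, 13/2, 24/5, 9/4, 9/2)
obs 8: x=2 → posterior Dirichlet(13, 13/2, 29/5, 9/4, 9/2)
obs 9: x=1 → posterior Dirichlet(13, 15/2, 29/5, 9/4, 9/2)
obs 10: x=4 → posterior Dirichlet(13, 15/2, 29/5, 9/4, 11/2)
obs 11: x=0 → posterior Dirichlet(14, 15/2, 29/5, 9/4, 11/2)
obs 12: x=0 → posterior Dirichlet(15, 15/2, 29/5, 9/4, 11/2)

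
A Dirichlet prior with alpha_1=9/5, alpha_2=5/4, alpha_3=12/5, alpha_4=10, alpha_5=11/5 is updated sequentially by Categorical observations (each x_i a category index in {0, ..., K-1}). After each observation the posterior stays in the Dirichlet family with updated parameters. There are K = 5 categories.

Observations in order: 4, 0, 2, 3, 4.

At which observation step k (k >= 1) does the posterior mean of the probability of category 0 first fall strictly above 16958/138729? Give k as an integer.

k = 2

obs 1: x=4 → posterior Dirichlet(9/5, 5/4, 12/5, 10, 16/5)
obs 2: x=0 → posterior Dirichlet(14/5, 5/4, 12/5, 10, 16/5)
obs 3: x=2 → posterior Dirichlet(14/5, 5/4, 17/5, 10, 16/5)
obs 4: x=3 → posterior Dirichlet(14/5, 5/4, 17/5, 11, 16/5)
obs 5: x=4 → posterior Dirichlet(14/5, 5/4, 17/5, 11, 21/5)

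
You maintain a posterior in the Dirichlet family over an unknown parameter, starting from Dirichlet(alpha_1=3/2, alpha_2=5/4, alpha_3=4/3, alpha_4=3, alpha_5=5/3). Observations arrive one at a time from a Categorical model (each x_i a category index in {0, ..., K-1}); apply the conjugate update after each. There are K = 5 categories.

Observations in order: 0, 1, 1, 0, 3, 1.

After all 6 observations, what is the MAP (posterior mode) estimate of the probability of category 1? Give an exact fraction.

obs 1: x=0 → posterior Dirichlet(5/2, 5/4, 4/3, 3, 5/3)
obs 2: x=1 → posterior Dirichlet(5/2, 9/4, 4/3, 3, 5/3)
obs 3: x=1 → posterior Dirichlet(5/2, 13/4, 4/3, 3, 5/3)
obs 4: x=0 → posterior Dirichlet(7/2, 13/4, 4/3, 3, 5/3)
obs 5: x=3 → posterior Dirichlet(7/2, 13/4, 4/3, 4, 5/3)
obs 6: x=1 → posterior Dirichlet(7/2, 17/4, 4/3, 4, 5/3)

1/3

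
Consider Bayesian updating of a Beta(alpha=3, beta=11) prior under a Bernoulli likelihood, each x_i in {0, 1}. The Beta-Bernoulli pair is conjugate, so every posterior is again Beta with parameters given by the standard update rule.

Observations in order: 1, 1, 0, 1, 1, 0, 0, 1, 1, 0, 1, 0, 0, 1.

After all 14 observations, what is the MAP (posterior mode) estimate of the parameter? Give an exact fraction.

obs 1: x=1 → posterior Beta(4, 11)
obs 2: x=1 → posterior Beta(5, 11)
obs 3: x=0 → posterior Beta(5, 12)
obs 4: x=1 → posterior Beta(6, 12)
obs 5: x=1 → posterior Beta(7, 12)
obs 6: x=0 → posterior Beta(7, 13)
obs 7: x=0 → posterior Beta(7, 14)
obs 8: x=1 → posterior Beta(8, 14)
obs 9: x=1 → posterior Beta(9, 14)
obs 10: x=0 → posterior Beta(9, 15)
obs 11: x=1 → posterior Beta(10, 15)
obs 12: x=0 → posterior Beta(10, 16)
obs 13: x=0 → posterior Beta(10, 17)
obs 14: x=1 → posterior Beta(11, 17)

5/13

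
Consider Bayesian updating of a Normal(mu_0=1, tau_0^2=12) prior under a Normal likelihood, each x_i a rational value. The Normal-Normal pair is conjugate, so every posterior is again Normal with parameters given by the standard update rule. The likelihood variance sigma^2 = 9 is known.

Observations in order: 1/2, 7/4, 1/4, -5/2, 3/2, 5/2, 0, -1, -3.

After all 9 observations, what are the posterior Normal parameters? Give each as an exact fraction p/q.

obs 1: x=1/2 → posterior Normal(5/7, 36/7)
obs 2: x=7/4 → posterior Normal(12/11, 36/11)
obs 3: x=1/4 → posterior Normal(13/15, 12/5)
obs 4: x=-5/2 → posterior Normal(3/19, 36/19)
obs 5: x=3/2 → posterior Normal(9/23, 36/23)
obs 6: x=5/2 → posterior Normal(19/27, 4/3)
obs 7: x=0 → posterior Normal(19/31, 36/31)
obs 8: x=-1 → posterior Normal(3/7, 36/35)
obs 9: x=-3 → posterior Normal(1/13, 12/13)

mu_0=1/13, tau_0^2=12/13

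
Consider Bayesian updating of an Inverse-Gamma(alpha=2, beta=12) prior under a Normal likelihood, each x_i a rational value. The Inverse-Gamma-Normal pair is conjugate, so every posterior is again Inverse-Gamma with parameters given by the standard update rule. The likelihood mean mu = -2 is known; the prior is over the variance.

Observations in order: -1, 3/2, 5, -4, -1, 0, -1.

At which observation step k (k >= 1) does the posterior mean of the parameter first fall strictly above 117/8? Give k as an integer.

k = 3

obs 1: x=-1 → posterior Inverse-Gamma(5/2, 25/2)
obs 2: x=3/2 → posterior Inverse-Gamma(3, 149/8)
obs 3: x=5 → posterior Inverse-Gamma(7/2, 345/8)
obs 4: x=-4 → posterior Inverse-Gamma(4, 361/8)
obs 5: x=-1 → posterior Inverse-Gamma(9/2, 365/8)
obs 6: x=0 → posterior Inverse-Gamma(5, 381/8)
obs 7: x=-1 → posterior Inverse-Gamma(11/2, 385/8)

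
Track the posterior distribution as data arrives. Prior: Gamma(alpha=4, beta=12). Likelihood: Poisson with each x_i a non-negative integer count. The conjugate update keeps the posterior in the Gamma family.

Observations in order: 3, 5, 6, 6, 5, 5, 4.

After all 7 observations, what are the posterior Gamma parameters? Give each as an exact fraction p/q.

alpha=38, beta=19

obs 1: x=3 → posterior Gamma(7, 13)
obs 2: x=5 → posterior Gamma(12, 14)
obs 3: x=6 → posterior Gamma(18, 15)
obs 4: x=6 → posterior Gamma(24, 16)
obs 5: x=5 → posterior Gamma(29, 17)
obs 6: x=5 → posterior Gamma(34, 18)
obs 7: x=4 → posterior Gamma(38, 19)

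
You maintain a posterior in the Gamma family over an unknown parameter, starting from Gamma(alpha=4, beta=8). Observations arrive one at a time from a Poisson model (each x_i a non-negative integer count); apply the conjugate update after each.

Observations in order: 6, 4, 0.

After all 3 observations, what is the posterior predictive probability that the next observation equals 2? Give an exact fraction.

obs 1: x=6 → posterior Gamma(10, 9)
obs 2: x=4 → posterior Gamma(14, 10)
obs 3: x=0 → posterior Gamma(14, 11)

13291244175413435/61628086298345472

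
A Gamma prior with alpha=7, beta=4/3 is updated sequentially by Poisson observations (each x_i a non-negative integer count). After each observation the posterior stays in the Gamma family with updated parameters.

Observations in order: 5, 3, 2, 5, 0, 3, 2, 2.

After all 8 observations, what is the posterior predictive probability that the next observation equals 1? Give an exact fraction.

obs 1: x=5 → posterior Gamma(12, 7/3)
obs 2: x=3 → posterior Gamma(15, 10/3)
obs 3: x=2 → posterior Gamma(17, 13/3)
obs 4: x=5 → posterior Gamma(22, 16/3)
obs 5: x=0 → posterior Gamma(22, 19/3)
obs 6: x=3 → posterior Gamma(25, 22/3)
obs 7: x=2 → posterior Gamma(27, 25/3)
obs 8: x=2 → posterior Gamma(29, 28/3)

80742494303885221165227166025196179759824896/550618520345910837374536871905139185678862401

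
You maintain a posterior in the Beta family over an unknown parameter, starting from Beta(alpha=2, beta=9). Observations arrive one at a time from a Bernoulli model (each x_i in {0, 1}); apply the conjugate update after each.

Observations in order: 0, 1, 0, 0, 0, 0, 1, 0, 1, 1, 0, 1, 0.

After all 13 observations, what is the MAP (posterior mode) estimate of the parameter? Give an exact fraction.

3/11

obs 1: x=0 → posterior Beta(2, 10)
obs 2: x=1 → posterior Beta(3, 10)
obs 3: x=0 → posterior Beta(3, 11)
obs 4: x=0 → posterior Beta(3, 12)
obs 5: x=0 → posterior Beta(3, 13)
obs 6: x=0 → posterior Beta(3, 14)
obs 7: x=1 → posterior Beta(4, 14)
obs 8: x=0 → posterior Beta(4, 15)
obs 9: x=1 → posterior Beta(5, 15)
obs 10: x=1 → posterior Beta(6, 15)
obs 11: x=0 → posterior Beta(6, 16)
obs 12: x=1 → posterior Beta(7, 16)
obs 13: x=0 → posterior Beta(7, 17)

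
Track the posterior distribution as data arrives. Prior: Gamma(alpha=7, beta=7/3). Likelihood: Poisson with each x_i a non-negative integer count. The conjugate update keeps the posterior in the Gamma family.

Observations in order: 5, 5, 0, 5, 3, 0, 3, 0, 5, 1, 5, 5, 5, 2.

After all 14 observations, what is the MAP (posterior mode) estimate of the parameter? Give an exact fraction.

obs 1: x=5 → posterior Gamma(12, 10/3)
obs 2: x=5 → posterior Gamma(17, 13/3)
obs 3: x=0 → posterior Gamma(17, 16/3)
obs 4: x=5 → posterior Gamma(22, 19/3)
obs 5: x=3 → posterior Gamma(25, 22/3)
obs 6: x=0 → posterior Gamma(25, 25/3)
obs 7: x=3 → posterior Gamma(28, 28/3)
obs 8: x=0 → posterior Gamma(28, 31/3)
obs 9: x=5 → posterior Gamma(33, 34/3)
obs 10: x=1 → posterior Gamma(34, 37/3)
obs 11: x=5 → posterior Gamma(39, 40/3)
obs 12: x=5 → posterior Gamma(44, 43/3)
obs 13: x=5 → posterior Gamma(49, 46/3)
obs 14: x=2 → posterior Gamma(51, 49/3)

150/49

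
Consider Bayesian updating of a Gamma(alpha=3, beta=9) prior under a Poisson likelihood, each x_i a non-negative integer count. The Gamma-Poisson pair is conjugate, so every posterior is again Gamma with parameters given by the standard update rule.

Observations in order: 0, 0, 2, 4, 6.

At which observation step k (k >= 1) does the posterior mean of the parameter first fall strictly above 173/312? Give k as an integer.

obs 1: x=0 → posterior Gamma(3, 10)
obs 2: x=0 → posterior Gamma(3, 11)
obs 3: x=2 → posterior Gamma(5, 12)
obs 4: x=4 → posterior Gamma(9, 13)
obs 5: x=6 → posterior Gamma(15, 14)

k = 4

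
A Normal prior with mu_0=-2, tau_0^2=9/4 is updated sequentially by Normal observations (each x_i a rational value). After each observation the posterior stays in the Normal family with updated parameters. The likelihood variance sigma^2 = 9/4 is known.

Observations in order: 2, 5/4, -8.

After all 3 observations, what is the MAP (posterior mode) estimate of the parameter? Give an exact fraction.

-27/16

obs 1: x=2 → posterior Normal(0, 9/8)
obs 2: x=5/4 → posterior Normal(5/12, 3/4)
obs 3: x=-8 → posterior Normal(-27/16, 9/16)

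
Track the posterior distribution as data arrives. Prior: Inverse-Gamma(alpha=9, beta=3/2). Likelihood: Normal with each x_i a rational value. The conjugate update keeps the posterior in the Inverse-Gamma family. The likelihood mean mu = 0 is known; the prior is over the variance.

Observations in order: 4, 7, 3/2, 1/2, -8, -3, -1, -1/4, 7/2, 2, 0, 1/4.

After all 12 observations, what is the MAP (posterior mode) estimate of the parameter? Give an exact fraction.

obs 1: x=4 → posterior Inverse-Gamma(19/2, 19/2)
obs 2: x=7 → posterior Inverse-Gamma(10, 34)
obs 3: x=3/2 → posterior Inverse-Gamma(21/2, 281/8)
obs 4: x=1/2 → posterior Inverse-Gamma(11, 141/4)
obs 5: x=-8 → posterior Inverse-Gamma(23/2, 269/4)
obs 6: x=-3 → posterior Inverse-Gamma(12, 287/4)
obs 7: x=-1 → posterior Inverse-Gamma(25/2, 289/4)
obs 8: x=-1/4 → posterior Inverse-Gamma(13, 2313/32)
obs 9: x=7/2 → posterior Inverse-Gamma(27/2, 2509/32)
obs 10: x=2 → posterior Inverse-Gamma(14, 2573/32)
obs 11: x=0 → posterior Inverse-Gamma(29/2, 2573/32)
obs 12: x=1/4 → posterior Inverse-Gamma(15, 1287/16)

1287/256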